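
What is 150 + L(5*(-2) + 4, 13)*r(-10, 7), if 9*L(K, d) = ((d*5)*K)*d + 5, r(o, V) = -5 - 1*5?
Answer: 52000/9 ≈ 5777.8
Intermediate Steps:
r(o, V) = -10 (r(o, V) = -5 - 5 = -10)
L(K, d) = 5/9 + 5*K*d**2/9 (L(K, d) = (((d*5)*K)*d + 5)/9 = (((5*d)*K)*d + 5)/9 = ((5*K*d)*d + 5)/9 = (5*K*d**2 + 5)/9 = (5 + 5*K*d**2)/9 = 5/9 + 5*K*d**2/9)
150 + L(5*(-2) + 4, 13)*r(-10, 7) = 150 + (5/9 + (5/9)*(5*(-2) + 4)*13**2)*(-10) = 150 + (5/9 + (5/9)*(-10 + 4)*169)*(-10) = 150 + (5/9 + (5/9)*(-6)*169)*(-10) = 150 + (5/9 - 1690/3)*(-10) = 150 - 5065/9*(-10) = 150 + 50650/9 = 52000/9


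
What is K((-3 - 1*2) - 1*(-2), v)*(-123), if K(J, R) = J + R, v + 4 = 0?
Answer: 861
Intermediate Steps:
v = -4 (v = -4 + 0 = -4)
K((-3 - 1*2) - 1*(-2), v)*(-123) = (((-3 - 1*2) - 1*(-2)) - 4)*(-123) = (((-3 - 2) + 2) - 4)*(-123) = ((-5 + 2) - 4)*(-123) = (-3 - 4)*(-123) = -7*(-123) = 861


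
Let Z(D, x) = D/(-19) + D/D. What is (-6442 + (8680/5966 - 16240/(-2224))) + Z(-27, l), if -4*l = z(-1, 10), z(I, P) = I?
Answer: -2666456691/414637 ≈ -6430.8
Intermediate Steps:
l = ¼ (l = -¼*(-1) = ¼ ≈ 0.25000)
Z(D, x) = 1 - D/19 (Z(D, x) = D*(-1/19) + 1 = -D/19 + 1 = 1 - D/19)
(-6442 + (8680/5966 - 16240/(-2224))) + Z(-27, l) = (-6442 + (8680/5966 - 16240/(-2224))) + (1 - 1/19*(-27)) = (-6442 + (8680*(1/5966) - 16240*(-1/2224))) + (1 + 27/19) = (-6442 + (4340/2983 + 1015/139)) + 46/19 = (-6442 + 3631005/414637) + 46/19 = -2667460549/414637 + 46/19 = -2666456691/414637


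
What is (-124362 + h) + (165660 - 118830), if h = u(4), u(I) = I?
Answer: -77528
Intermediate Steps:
h = 4
(-124362 + h) + (165660 - 118830) = (-124362 + 4) + (165660 - 118830) = -124358 + 46830 = -77528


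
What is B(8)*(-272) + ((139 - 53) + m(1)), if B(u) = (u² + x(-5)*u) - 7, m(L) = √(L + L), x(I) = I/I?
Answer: -17594 + √2 ≈ -17593.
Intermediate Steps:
x(I) = 1
m(L) = √2*√L (m(L) = √(2*L) = √2*√L)
B(u) = -7 + u + u² (B(u) = (u² + 1*u) - 7 = (u² + u) - 7 = (u + u²) - 7 = -7 + u + u²)
B(8)*(-272) + ((139 - 53) + m(1)) = (-7 + 8 + 8²)*(-272) + ((139 - 53) + √2*√1) = (-7 + 8 + 64)*(-272) + (86 + √2*1) = 65*(-272) + (86 + √2) = -17680 + (86 + √2) = -17594 + √2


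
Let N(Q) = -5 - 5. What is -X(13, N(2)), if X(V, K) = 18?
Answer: -18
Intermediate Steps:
N(Q) = -10
-X(13, N(2)) = -1*18 = -18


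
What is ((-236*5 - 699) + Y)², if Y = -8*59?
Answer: 5527201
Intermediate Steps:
Y = -472
((-236*5 - 699) + Y)² = ((-236*5 - 699) - 472)² = ((-1180 - 699) - 472)² = (-1879 - 472)² = (-2351)² = 5527201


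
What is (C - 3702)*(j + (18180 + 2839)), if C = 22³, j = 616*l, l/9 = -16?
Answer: -470140010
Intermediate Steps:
l = -144 (l = 9*(-16) = -144)
j = -88704 (j = 616*(-144) = -88704)
C = 10648
(C - 3702)*(j + (18180 + 2839)) = (10648 - 3702)*(-88704 + (18180 + 2839)) = 6946*(-88704 + 21019) = 6946*(-67685) = -470140010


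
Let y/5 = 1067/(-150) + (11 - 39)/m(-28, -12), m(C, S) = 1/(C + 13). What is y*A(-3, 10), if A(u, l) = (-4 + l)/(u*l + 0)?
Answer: -61933/150 ≈ -412.89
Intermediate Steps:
m(C, S) = 1/(13 + C)
A(u, l) = (-4 + l)/(l*u) (A(u, l) = (-4 + l)/(l*u + 0) = (-4 + l)/((l*u)) = (-4 + l)*(1/(l*u)) = (-4 + l)/(l*u))
y = 61933/30 (y = 5*(1067/(-150) + (11 - 39)/(1/(13 - 28))) = 5*(1067*(-1/150) - 28/(1/(-15))) = 5*(-1067/150 - 28/(-1/15)) = 5*(-1067/150 - 28*(-15)) = 5*(-1067/150 + 420) = 5*(61933/150) = 61933/30 ≈ 2064.4)
y*A(-3, 10) = 61933*((-4 + 10)/(10*(-3)))/30 = 61933*((⅒)*(-⅓)*6)/30 = (61933/30)*(-⅕) = -61933/150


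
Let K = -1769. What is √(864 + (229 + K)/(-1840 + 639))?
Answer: 2*√312021001/1201 ≈ 29.416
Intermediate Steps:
√(864 + (229 + K)/(-1840 + 639)) = √(864 + (229 - 1769)/(-1840 + 639)) = √(864 - 1540/(-1201)) = √(864 - 1540*(-1/1201)) = √(864 + 1540/1201) = √(1039204/1201) = 2*√312021001/1201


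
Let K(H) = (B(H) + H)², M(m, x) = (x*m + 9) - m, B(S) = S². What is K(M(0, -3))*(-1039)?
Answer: -8415900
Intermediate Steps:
M(m, x) = 9 - m + m*x (M(m, x) = (m*x + 9) - m = (9 + m*x) - m = 9 - m + m*x)
K(H) = (H + H²)² (K(H) = (H² + H)² = (H + H²)²)
K(M(0, -3))*(-1039) = ((9 - 1*0 + 0*(-3))²*(1 + (9 - 1*0 + 0*(-3)))²)*(-1039) = ((9 + 0 + 0)²*(1 + (9 + 0 + 0))²)*(-1039) = (9²*(1 + 9)²)*(-1039) = (81*10²)*(-1039) = (81*100)*(-1039) = 8100*(-1039) = -8415900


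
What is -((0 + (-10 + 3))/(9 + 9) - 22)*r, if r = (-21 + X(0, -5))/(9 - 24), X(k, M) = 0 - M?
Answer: 3224/135 ≈ 23.881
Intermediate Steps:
X(k, M) = -M
r = 16/15 (r = (-21 - 1*(-5))/(9 - 24) = (-21 + 5)/(-15) = -16*(-1/15) = 16/15 ≈ 1.0667)
-((0 + (-10 + 3))/(9 + 9) - 22)*r = -((0 + (-10 + 3))/(9 + 9) - 22)*16/15 = -((0 - 7)/18 - 22)*16/15 = -(-7*1/18 - 22)*16/15 = -(-7/18 - 22)*16/15 = -(-403)*16/(18*15) = -1*(-3224/135) = 3224/135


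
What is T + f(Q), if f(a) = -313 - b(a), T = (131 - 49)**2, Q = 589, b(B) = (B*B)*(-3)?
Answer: 1047174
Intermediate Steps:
b(B) = -3*B**2 (b(B) = B**2*(-3) = -3*B**2)
T = 6724 (T = 82**2 = 6724)
f(a) = -313 + 3*a**2 (f(a) = -313 - (-3)*a**2 = -313 + 3*a**2)
T + f(Q) = 6724 + (-313 + 3*589**2) = 6724 + (-313 + 3*346921) = 6724 + (-313 + 1040763) = 6724 + 1040450 = 1047174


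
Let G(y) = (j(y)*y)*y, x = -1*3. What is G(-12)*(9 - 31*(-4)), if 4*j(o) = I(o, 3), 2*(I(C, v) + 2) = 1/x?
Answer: -10374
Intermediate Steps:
x = -3
I(C, v) = -13/6 (I(C, v) = -2 + (½)/(-3) = -2 + (½)*(-⅓) = -2 - ⅙ = -13/6)
j(o) = -13/24 (j(o) = (¼)*(-13/6) = -13/24)
G(y) = -13*y²/24 (G(y) = (-13*y/24)*y = -13*y²/24)
G(-12)*(9 - 31*(-4)) = (-13/24*(-12)²)*(9 - 31*(-4)) = (-13/24*144)*(9 + 124) = -78*133 = -10374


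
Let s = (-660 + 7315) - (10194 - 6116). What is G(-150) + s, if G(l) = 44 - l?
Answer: 2771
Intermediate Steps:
s = 2577 (s = 6655 - 1*4078 = 6655 - 4078 = 2577)
G(-150) + s = (44 - 1*(-150)) + 2577 = (44 + 150) + 2577 = 194 + 2577 = 2771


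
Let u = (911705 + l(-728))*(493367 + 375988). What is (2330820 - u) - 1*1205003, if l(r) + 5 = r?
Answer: -791956937243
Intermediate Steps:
l(r) = -5 + r
u = 791958063060 (u = (911705 + (-5 - 728))*(493367 + 375988) = (911705 - 733)*869355 = 910972*869355 = 791958063060)
(2330820 - u) - 1*1205003 = (2330820 - 1*791958063060) - 1*1205003 = (2330820 - 791958063060) - 1205003 = -791955732240 - 1205003 = -791956937243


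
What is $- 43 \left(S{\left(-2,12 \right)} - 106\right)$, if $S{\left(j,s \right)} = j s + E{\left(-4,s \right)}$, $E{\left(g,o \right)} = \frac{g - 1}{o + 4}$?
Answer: $\frac{89655}{16} \approx 5603.4$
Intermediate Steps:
$E{\left(g,o \right)} = \frac{-1 + g}{4 + o}$
$S{\left(j,s \right)} = - \frac{5}{4 + s} + j s$ ($S{\left(j,s \right)} = j s + \frac{-1 - 4}{4 + s} = j s + \frac{1}{4 + s} \left(-5\right) = j s - \frac{5}{4 + s} = - \frac{5}{4 + s} + j s$)
$- 43 \left(S{\left(-2,12 \right)} - 106\right) = - 43 \left(\frac{-5 - 24 \left(4 + 12\right)}{4 + 12} - 106\right) = - 43 \left(\frac{-5 - 24 \cdot 16}{16} - 106\right) = - 43 \left(\frac{-5 - 384}{16} - 106\right) = - 43 \left(\frac{1}{16} \left(-389\right) - 106\right) = - 43 \left(- \frac{389}{16} - 106\right) = \left(-43\right) \left(- \frac{2085}{16}\right) = \frac{89655}{16}$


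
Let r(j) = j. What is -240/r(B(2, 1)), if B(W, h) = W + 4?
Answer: -40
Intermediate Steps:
B(W, h) = 4 + W
-240/r(B(2, 1)) = -240/(4 + 2) = -240/6 = -240*1/6 = -40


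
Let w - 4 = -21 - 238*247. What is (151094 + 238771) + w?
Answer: 331062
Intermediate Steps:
w = -58803 (w = 4 + (-21 - 238*247) = 4 + (-21 - 58786) = 4 - 58807 = -58803)
(151094 + 238771) + w = (151094 + 238771) - 58803 = 389865 - 58803 = 331062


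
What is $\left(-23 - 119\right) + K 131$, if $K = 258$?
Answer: $33656$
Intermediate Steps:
$\left(-23 - 119\right) + K 131 = \left(-23 - 119\right) + 258 \cdot 131 = \left(-23 - 119\right) + 33798 = -142 + 33798 = 33656$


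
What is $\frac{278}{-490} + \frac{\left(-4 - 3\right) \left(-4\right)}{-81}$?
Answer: $- \frac{18119}{19845} \approx -0.91303$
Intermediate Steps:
$\frac{278}{-490} + \frac{\left(-4 - 3\right) \left(-4\right)}{-81} = 278 \left(- \frac{1}{490}\right) + \left(-7\right) \left(-4\right) \left(- \frac{1}{81}\right) = - \frac{139}{245} + 28 \left(- \frac{1}{81}\right) = - \frac{139}{245} - \frac{28}{81} = - \frac{18119}{19845}$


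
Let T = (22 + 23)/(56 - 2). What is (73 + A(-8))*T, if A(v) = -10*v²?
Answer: -945/2 ≈ -472.50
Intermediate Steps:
T = ⅚ (T = 45/54 = 45*(1/54) = ⅚ ≈ 0.83333)
(73 + A(-8))*T = (73 - 10*(-8)²)*(⅚) = (73 - 10*64)*(⅚) = (73 - 640)*(⅚) = -567*⅚ = -945/2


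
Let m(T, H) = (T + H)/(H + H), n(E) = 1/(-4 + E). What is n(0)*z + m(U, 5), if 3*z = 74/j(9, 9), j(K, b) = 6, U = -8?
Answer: -239/180 ≈ -1.3278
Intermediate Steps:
m(T, H) = (H + T)/(2*H) (m(T, H) = (H + T)/((2*H)) = (H + T)*(1/(2*H)) = (H + T)/(2*H))
z = 37/9 (z = (74/6)/3 = (74*(1/6))/3 = (1/3)*(37/3) = 37/9 ≈ 4.1111)
n(0)*z + m(U, 5) = (37/9)/(-4 + 0) + (1/2)*(5 - 8)/5 = (37/9)/(-4) + (1/2)*(1/5)*(-3) = -1/4*37/9 - 3/10 = -37/36 - 3/10 = -239/180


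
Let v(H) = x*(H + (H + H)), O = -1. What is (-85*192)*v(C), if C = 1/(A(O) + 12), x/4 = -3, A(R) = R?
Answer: 587520/11 ≈ 53411.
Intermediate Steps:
x = -12 (x = 4*(-3) = -12)
C = 1/11 (C = 1/(-1 + 12) = 1/11 ≈ 0.090909)
v(H) = -36*H (v(H) = -12*(H + (H + H)) = -12*(H + 2*H) = -36*H)
(-85*192)*v(C) = (-85*192)*(-36*1/11) = -16320*(-36/11) = 587520/11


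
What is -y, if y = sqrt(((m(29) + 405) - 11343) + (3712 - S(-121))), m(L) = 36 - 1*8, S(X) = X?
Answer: -I*sqrt(7077) ≈ -84.125*I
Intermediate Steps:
m(L) = 28 (m(L) = 36 - 8 = 28)
y = I*sqrt(7077) (y = sqrt(((28 + 405) - 11343) + (3712 - 1*(-121))) = sqrt((433 - 11343) + (3712 + 121)) = sqrt(-10910 + 3833) = sqrt(-7077) = I*sqrt(7077) ≈ 84.125*I)
-y = -I*sqrt(7077)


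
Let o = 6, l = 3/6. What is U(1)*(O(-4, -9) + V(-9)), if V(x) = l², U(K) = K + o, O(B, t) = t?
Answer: -245/4 ≈ -61.250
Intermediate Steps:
l = ½ (l = 3*(⅙) = ½ ≈ 0.50000)
U(K) = 6 + K (U(K) = K + 6 = 6 + K)
V(x) = ¼ (V(x) = (½)² = ¼)
U(1)*(O(-4, -9) + V(-9)) = (6 + 1)*(-9 + ¼) = 7*(-35/4) = -245/4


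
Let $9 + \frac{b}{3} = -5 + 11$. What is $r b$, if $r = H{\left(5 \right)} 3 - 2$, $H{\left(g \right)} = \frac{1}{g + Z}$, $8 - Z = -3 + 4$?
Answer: $\frac{63}{4} \approx 15.75$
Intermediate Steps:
$Z = 7$ ($Z = 8 - \left(-3 + 4\right) = 8 - 1 = 7$)
$b = -9$ ($b = -27 + 3 \left(-5 + 11\right) = -27 + 3 \cdot 6 = -27 + 18 = -9$)
$H{\left(g \right)} = \frac{1}{7 + g}$ ($H{\left(g \right)} = \frac{1}{g + 7} = \frac{1}{7 + g}$)
$r = - \frac{7}{4}$ ($r = \frac{1}{7 + 5} \cdot 3 - 2 = \frac{1}{12} \cdot 3 - 2 = \frac{1}{4} - 2 = - \frac{7}{4} \approx -1.75$)
$r b = \left(- \frac{7}{4}\right) \left(-9\right) = \frac{63}{4}$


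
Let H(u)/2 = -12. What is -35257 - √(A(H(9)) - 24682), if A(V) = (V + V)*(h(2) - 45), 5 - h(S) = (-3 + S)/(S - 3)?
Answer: -35257 - I*√22714 ≈ -35257.0 - 150.71*I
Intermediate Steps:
H(u) = -24 (H(u) = 2*(-12) = -24)
h(S) = 4 (h(S) = 5 - (-3 + S)/(S - 3) = 5 - (-3 + S)/(-3 + S) = 5 - 1*1 = 5 - 1 = 4)
A(V) = -82*V (A(V) = (V + V)*(4 - 45) = (2*V)*(-41) = -82*V)
-35257 - √(A(H(9)) - 24682) = -35257 - √(-82*(-24) - 24682) = -35257 - √(1968 - 24682) = -35257 - √(-22714) = -35257 - I*√22714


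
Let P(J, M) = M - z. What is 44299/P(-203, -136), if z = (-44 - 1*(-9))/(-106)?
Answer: -4695694/14451 ≈ -324.94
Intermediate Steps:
z = 35/106 (z = (-44 + 9)*(-1/106) = -35*(-1/106) = 35/106 ≈ 0.33019)
P(J, M) = -35/106 + M (P(J, M) = M - 1*35/106 = M - 35/106 = -35/106 + M)
44299/P(-203, -136) = 44299/(-35/106 - 136) = 44299/(-14451/106) = 44299*(-106/14451) = -4695694/14451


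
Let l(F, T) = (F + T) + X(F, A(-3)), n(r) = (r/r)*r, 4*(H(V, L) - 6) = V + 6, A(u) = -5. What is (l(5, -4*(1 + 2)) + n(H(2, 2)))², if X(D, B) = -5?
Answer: 16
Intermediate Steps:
H(V, L) = 15/2 + V/4 (H(V, L) = 6 + (V + 6)/4 = 6 + (6 + V)/4 = 6 + (3/2 + V/4) = 15/2 + V/4)
n(r) = r (n(r) = 1*r = r)
l(F, T) = -5 + F + T (l(F, T) = (F + T) - 5 = -5 + F + T)
(l(5, -4*(1 + 2)) + n(H(2, 2)))² = ((-5 + 5 - 4*(1 + 2)) + (15/2 + (¼)*2))² = ((-5 + 5 - 4*3) + (15/2 + ½))² = ((-5 + 5 - 12) + 8)² = (-12 + 8)² = (-4)² = 16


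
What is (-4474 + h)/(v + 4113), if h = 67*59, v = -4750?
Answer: 521/637 ≈ 0.81790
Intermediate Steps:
h = 3953
(-4474 + h)/(v + 4113) = (-4474 + 3953)/(-4750 + 4113) = -521/(-637) = -521*(-1/637) = 521/637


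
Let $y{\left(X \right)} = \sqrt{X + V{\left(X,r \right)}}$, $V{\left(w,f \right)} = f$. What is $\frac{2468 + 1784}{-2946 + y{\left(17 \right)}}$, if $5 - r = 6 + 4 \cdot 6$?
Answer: $- \frac{3131598}{2169731} - \frac{2126 i \sqrt{2}}{2169731} \approx -1.4433 - 0.0013857 i$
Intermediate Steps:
$r = -25$ ($r = 5 - \left(6 + 4 \cdot 6\right) = 5 - \left(6 + 24\right) = 5 - 30 = -25$)
$y{\left(X \right)} = \sqrt{-25 + X}$ ($y{\left(X \right)} = \sqrt{X - 25} = \sqrt{-25 + X}$)
$\frac{2468 + 1784}{-2946 + y{\left(17 \right)}} = \frac{2468 + 1784}{-2946 + \sqrt{-25 + 17}} = \frac{4252}{-2946 + \sqrt{-8}} = \frac{4252}{-2946 + 2 i \sqrt{2}}$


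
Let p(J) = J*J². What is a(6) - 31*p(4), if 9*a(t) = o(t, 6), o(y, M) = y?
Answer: -5950/3 ≈ -1983.3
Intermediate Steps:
a(t) = t/9
p(J) = J³
a(6) - 31*p(4) = (⅑)*6 - 31*4³ = ⅔ - 31*64 = ⅔ - 1984 = -5950/3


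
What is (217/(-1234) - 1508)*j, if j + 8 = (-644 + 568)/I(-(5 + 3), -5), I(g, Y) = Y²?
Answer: 256830282/15425 ≈ 16650.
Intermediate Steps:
j = -276/25 (j = -8 + (-644 + 568)/((-5)²) = -8 - 76/25 = -276/25 ≈ -11.040)
(217/(-1234) - 1508)*j = (217/(-1234) - 1508)*(-276/25) = (217*(-1/1234) - 1508)*(-276/25) = (-217/1234 - 1508)*(-276/25) = -1861089/1234*(-276/25) = 256830282/15425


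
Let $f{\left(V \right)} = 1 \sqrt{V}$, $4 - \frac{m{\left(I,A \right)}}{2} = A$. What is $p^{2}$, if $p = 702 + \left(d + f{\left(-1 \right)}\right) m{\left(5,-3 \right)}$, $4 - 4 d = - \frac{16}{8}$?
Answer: $522533 + 20244 i \approx 5.2253 \cdot 10^{5} + 20244.0 i$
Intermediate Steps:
$m{\left(I,A \right)} = 8 - 2 A$
$d = \frac{3}{2}$ ($d = 1 - \frac{\left(-16\right) \frac{1}{8}}{4} = 1 - - \frac{1}{2} = 1 + \frac{1}{2} = \frac{3}{2} \approx 1.5$)
$f{\left(V \right)} = \sqrt{V}$
$p = 723 + 14 i$ ($p = 702 + \left(\frac{3}{2} + \sqrt{-1}\right) \left(8 - -6\right) = 702 + \left(\frac{3}{2} + i\right) \left(8 + 6\right) = 702 + \left(\frac{3}{2} + i\right) 14 = 702 + \left(21 + 14 i\right) = 723 + 14 i \approx 723.0 + 14.0 i$)
$p^{2} = \left(723 + 14 i\right)^{2}$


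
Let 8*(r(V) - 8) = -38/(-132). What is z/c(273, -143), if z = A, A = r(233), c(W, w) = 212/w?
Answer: -55159/10176 ≈ -5.4205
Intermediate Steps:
r(V) = 4243/528 (r(V) = 8 + (-38/(-132))/8 = 8 + (-38*(-1/132))/8 = 8 + (1/8)*(19/66) = 8 + 19/528 = 4243/528)
A = 4243/528 ≈ 8.0360
z = 4243/528 ≈ 8.0360
z/c(273, -143) = 4243/(528*((212/(-143)))) = 4243/(528*((212*(-1/143)))) = 4243/(528*(-212/143)) = (4243/528)*(-143/212) = -55159/10176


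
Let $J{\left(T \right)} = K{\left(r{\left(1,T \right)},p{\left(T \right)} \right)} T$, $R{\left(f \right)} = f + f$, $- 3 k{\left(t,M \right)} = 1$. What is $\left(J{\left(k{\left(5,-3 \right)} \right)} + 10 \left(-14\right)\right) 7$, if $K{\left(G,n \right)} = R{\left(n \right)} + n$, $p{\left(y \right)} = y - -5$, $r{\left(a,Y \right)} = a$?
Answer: $- \frac{3038}{3} \approx -1012.7$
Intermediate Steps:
$k{\left(t,M \right)} = - \frac{1}{3}$ ($k{\left(t,M \right)} = \left(- \frac{1}{3}\right) 1 = - \frac{1}{3}$)
$R{\left(f \right)} = 2 f$
$p{\left(y \right)} = 5 + y$ ($p{\left(y \right)} = y + 5 = 5 + y$)
$K{\left(G,n \right)} = 3 n$ ($K{\left(G,n \right)} = 2 n + n = 3 n$)
$J{\left(T \right)} = T \left(15 + 3 T\right)$ ($J{\left(T \right)} = 3 \left(5 + T\right) T = \left(15 + 3 T\right) T = T \left(15 + 3 T\right)$)
$\left(J{\left(k{\left(5,-3 \right)} \right)} + 10 \left(-14\right)\right) 7 = \left(3 \left(- \frac{1}{3}\right) \left(5 - \frac{1}{3}\right) + 10 \left(-14\right)\right) 7 = \left(3 \left(- \frac{1}{3}\right) \frac{14}{3} - 140\right) 7 = \left(- \frac{14}{3} - 140\right) 7 = \left(- \frac{434}{3}\right) 7 = - \frac{3038}{3}$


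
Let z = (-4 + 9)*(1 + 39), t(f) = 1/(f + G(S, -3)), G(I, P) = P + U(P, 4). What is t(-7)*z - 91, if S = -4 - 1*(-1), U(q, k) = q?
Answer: -1383/13 ≈ -106.38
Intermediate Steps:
S = -3 (S = -4 + 1 = -3)
G(I, P) = 2*P (G(I, P) = P + P = 2*P)
t(f) = 1/(-6 + f) (t(f) = 1/(f + 2*(-3)) = 1/(f - 6) = 1/(-6 + f))
z = 200 (z = 5*40 = 200)
t(-7)*z - 91 = 200/(-6 - 7) - 91 = 200/(-13) - 91 = -1/13*200 - 91 = -200/13 - 91 = -1383/13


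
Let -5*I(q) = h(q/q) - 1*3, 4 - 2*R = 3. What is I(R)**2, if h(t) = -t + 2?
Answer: 4/25 ≈ 0.16000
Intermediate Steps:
R = 1/2 (R = 2 - 1/2*3 = 2 - 3/2 = 1/2 ≈ 0.50000)
h(t) = 2 - t
I(q) = 2/5 (I(q) = -((2 - q/q) - 1*3)/5 = -((2 - 1*1) - 3)/5 = -((2 - 1) - 3)/5 = -(1 - 3)/5 = -1/5*(-2) = 2/5)
I(R)**2 = (2/5)**2 = 4/25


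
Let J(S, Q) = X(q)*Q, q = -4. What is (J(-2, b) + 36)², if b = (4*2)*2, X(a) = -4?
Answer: 784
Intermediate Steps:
b = 16 (b = 8*2 = 16)
J(S, Q) = -4*Q
(J(-2, b) + 36)² = (-4*16 + 36)² = (-64 + 36)² = (-28)² = 784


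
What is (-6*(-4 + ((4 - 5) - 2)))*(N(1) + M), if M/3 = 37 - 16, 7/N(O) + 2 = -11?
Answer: 34104/13 ≈ 2623.4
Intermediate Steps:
N(O) = -7/13 (N(O) = 7/(-2 - 11) = 7/(-13) = 7*(-1/13) = -7/13)
M = 63 (M = 3*(37 - 16) = 3*21 = 63)
(-6*(-4 + ((4 - 5) - 2)))*(N(1) + M) = (-6*(-4 + ((4 - 5) - 2)))*(-7/13 + 63) = -6*(-4 + (-1 - 2))*(812/13) = -6*(-4 - 3)*(812/13) = -6*(-7)*(812/13) = 42*(812/13) = 34104/13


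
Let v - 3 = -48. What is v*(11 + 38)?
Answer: -2205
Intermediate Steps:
v = -45 (v = 3 - 48 = -45)
v*(11 + 38) = -45*(11 + 38) = -45*49 = -2205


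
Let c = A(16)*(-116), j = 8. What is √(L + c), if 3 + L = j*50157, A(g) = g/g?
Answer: √401137 ≈ 633.35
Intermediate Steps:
A(g) = 1
L = 401253 (L = -3 + 8*50157 = -3 + 401256 = 401253)
c = -116 (c = 1*(-116) = -116)
√(L + c) = √(401253 - 116) = √401137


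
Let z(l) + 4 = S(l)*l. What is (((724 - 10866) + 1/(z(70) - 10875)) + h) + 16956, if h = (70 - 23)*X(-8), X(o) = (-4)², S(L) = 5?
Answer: 79662413/10529 ≈ 7566.0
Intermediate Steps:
z(l) = -4 + 5*l
X(o) = 16
h = 752 (h = (70 - 23)*16 = 47*16 = 752)
(((724 - 10866) + 1/(z(70) - 10875)) + h) + 16956 = (((724 - 10866) + 1/((-4 + 5*70) - 10875)) + 752) + 16956 = ((-10142 + 1/((-4 + 350) - 10875)) + 752) + 16956 = ((-10142 + 1/(346 - 10875)) + 752) + 16956 = ((-10142 + 1/(-10529)) + 752) + 16956 = ((-10142 - 1/10529) + 752) + 16956 = (-106785119/10529 + 752) + 16956 = -98867311/10529 + 16956 = 79662413/10529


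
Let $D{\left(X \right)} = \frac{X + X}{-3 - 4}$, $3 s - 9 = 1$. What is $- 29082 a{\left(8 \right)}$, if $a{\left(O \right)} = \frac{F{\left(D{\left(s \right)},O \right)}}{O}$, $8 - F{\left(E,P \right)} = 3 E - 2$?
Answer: $- \frac{654345}{14} \approx -46739.0$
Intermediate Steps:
$s = \frac{10}{3}$ ($s = 3 + \frac{1}{3} \cdot 1 = 3 + \frac{1}{3} = \frac{10}{3} \approx 3.3333$)
$D{\left(X \right)} = - \frac{2 X}{7}$ ($D{\left(X \right)} = \frac{2 X}{-7} = 2 X \left(- \frac{1}{7}\right) = - \frac{2 X}{7}$)
$F{\left(E,P \right)} = 10 - 3 E$ ($F{\left(E,P \right)} = 8 - \left(3 E - 2\right) = 8 - \left(-2 + 3 E\right) = 10 - 3 E$)
$a{\left(O \right)} = \frac{90}{7 O}$ ($a{\left(O \right)} = \frac{10 - 3 \left(\left(- \frac{2}{7}\right) \frac{10}{3}\right)}{O} = \frac{10 - - \frac{20}{7}}{O} = \frac{10 + \frac{20}{7}}{O} = \frac{90}{7 O}$)
$- 29082 a{\left(8 \right)} = - 29082 \frac{90}{7 \cdot 8} = - 29082 \cdot \frac{90}{7} \cdot \frac{1}{8} = \left(-29082\right) \frac{45}{28} = - \frac{654345}{14}$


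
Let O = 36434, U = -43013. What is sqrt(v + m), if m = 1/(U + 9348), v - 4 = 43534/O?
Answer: sqrt(1953814818235012690)/613275305 ≈ 2.2792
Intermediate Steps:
v = 94635/18217 (v = 4 + 43534/36434 = 4 + 43534*(1/36434) = 4 + 21767/18217 = 94635/18217 ≈ 5.1949)
m = -1/33665 (m = 1/(-43013 + 9348) = 1/(-33665) = -1/33665 ≈ -2.9704e-5)
sqrt(v + m) = sqrt(94635/18217 - 1/33665) = sqrt(3185869058/613275305) = sqrt(1953814818235012690)/613275305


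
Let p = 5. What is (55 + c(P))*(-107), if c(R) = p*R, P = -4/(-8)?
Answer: -12305/2 ≈ -6152.5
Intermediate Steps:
P = ½ (P = -4*(-⅛) = ½ ≈ 0.50000)
c(R) = 5*R
(55 + c(P))*(-107) = (55 + 5*(½))*(-107) = (55 + 5/2)*(-107) = (115/2)*(-107) = -12305/2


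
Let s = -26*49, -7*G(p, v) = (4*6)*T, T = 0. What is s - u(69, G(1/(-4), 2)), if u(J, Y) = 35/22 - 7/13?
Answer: -364665/286 ≈ -1275.1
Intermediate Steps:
G(p, v) = 0 (G(p, v) = -4*6*0/7 = -24*0/7 = -⅐*0 = 0)
u(J, Y) = 301/286 (u(J, Y) = 35*(1/22) - 7*1/13 = 35/22 - 7/13 = 301/286)
s = -1274
s - u(69, G(1/(-4), 2)) = -1274 - 1*301/286 = -1274 - 301/286 = -364665/286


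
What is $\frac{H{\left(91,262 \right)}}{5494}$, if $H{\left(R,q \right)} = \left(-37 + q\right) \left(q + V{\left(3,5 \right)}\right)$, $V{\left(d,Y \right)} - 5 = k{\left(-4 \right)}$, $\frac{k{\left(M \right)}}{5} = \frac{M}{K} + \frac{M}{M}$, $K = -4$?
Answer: $\frac{62325}{5494} \approx 11.344$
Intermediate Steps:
$k{\left(M \right)} = 5 - \frac{5 M}{4}$ ($k{\left(M \right)} = 5 \left(\frac{M}{-4} + \frac{M}{M}\right) = 5 \left(M \left(- \frac{1}{4}\right) + 1\right) = 5 \left(- \frac{M}{4} + 1\right) = 5 \left(1 - \frac{M}{4}\right) = 5 - \frac{5 M}{4}$)
$V{\left(d,Y \right)} = 15$ ($V{\left(d,Y \right)} = 5 + \left(5 - -5\right) = 5 + \left(5 + 5\right) = 5 + 10 = 15$)
$H{\left(R,q \right)} = \left(-37 + q\right) \left(15 + q\right)$ ($H{\left(R,q \right)} = \left(-37 + q\right) \left(q + 15\right) = \left(-37 + q\right) \left(15 + q\right)$)
$\frac{H{\left(91,262 \right)}}{5494} = \frac{-555 + 262^{2} - 5764}{5494} = \left(-555 + 68644 - 5764\right) \frac{1}{5494} = 62325 \cdot \frac{1}{5494} = \frac{62325}{5494}$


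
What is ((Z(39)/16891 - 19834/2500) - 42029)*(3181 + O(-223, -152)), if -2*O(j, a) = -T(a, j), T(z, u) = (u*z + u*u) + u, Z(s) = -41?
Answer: -19917674671932727/10556875 ≈ -1.8867e+9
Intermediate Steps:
T(z, u) = u + u**2 + u*z (T(z, u) = (u*z + u**2) + u = (u**2 + u*z) + u = u + u**2 + u*z)
O(j, a) = j*(1 + a + j)/2 (O(j, a) = -(-1)*j*(1 + j + a)/2 = -(-1)*j*(1 + a + j)/2 = j*(1 + a + j)/2)
((Z(39)/16891 - 19834/2500) - 42029)*(3181 + O(-223, -152)) = ((-41/16891 - 19834/2500) - 42029)*(3181 + (1/2)*(-223)*(1 - 152 - 223)) = ((-41*1/16891 - 19834*1/2500) - 42029)*(3181 + (1/2)*(-223)*(-374)) = ((-41/16891 - 9917/1250) - 42029)*(3181 + 41701) = (-167559297/21113750 - 42029)*44882 = -887557358047/21113750*44882 = -19917674671932727/10556875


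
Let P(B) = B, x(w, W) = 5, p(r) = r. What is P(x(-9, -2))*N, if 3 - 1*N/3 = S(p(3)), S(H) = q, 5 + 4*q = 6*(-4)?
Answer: 615/4 ≈ 153.75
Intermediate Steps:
q = -29/4 (q = -5/4 + (6*(-4))/4 = -5/4 + (1/4)*(-24) = -5/4 - 6 = -29/4 ≈ -7.2500)
S(H) = -29/4
N = 123/4 (N = 9 - 3*(-29/4) = 9 + 87/4 = 123/4 ≈ 30.750)
P(x(-9, -2))*N = 5*(123/4) = 615/4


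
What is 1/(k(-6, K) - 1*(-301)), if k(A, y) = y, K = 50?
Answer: 1/351 ≈ 0.0028490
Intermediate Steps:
1/(k(-6, K) - 1*(-301)) = 1/(50 - 1*(-301)) = 1/(50 + 301) = 1/351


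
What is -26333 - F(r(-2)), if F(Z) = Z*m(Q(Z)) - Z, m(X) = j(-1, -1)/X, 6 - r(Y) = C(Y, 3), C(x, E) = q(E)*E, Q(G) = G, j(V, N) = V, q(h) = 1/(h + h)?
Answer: -52653/2 ≈ -26327.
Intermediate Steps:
q(h) = 1/(2*h)
C(x, E) = ½ (C(x, E) = (1/(2*E))*E = ½)
r(Y) = 11/2 (r(Y) = 6 - 1*½ = 6 - ½ = 11/2)
m(X) = -1/X
F(Z) = -1 - Z (F(Z) = Z*(-1/Z) - Z = -1 - Z)
-26333 - F(r(-2)) = -26333 - (-1 - 1*11/2) = -26333 - (-1 - 11/2) = -26333 - 1*(-13/2) = -26333 + 13/2 = -52653/2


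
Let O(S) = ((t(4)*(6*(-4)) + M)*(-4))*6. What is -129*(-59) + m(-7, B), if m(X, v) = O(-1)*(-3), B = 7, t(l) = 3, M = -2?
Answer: 2283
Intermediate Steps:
O(S) = 1776 (O(S) = ((3*(6*(-4)) - 2)*(-4))*6 = ((3*(-24) - 2)*(-4))*6 = ((-72 - 2)*(-4))*6 = -74*(-4)*6 = 296*6 = 1776)
m(X, v) = -5328 (m(X, v) = 1776*(-3) = -5328)
-129*(-59) + m(-7, B) = -129*(-59) - 5328 = 7611 - 5328 = 2283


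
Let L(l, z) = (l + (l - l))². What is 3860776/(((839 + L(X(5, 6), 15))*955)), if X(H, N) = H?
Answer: 482597/103140 ≈ 4.6790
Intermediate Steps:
L(l, z) = l² (L(l, z) = (l + 0)² = l²)
3860776/(((839 + L(X(5, 6), 15))*955)) = 3860776/(((839 + 5²)*955)) = 3860776/(((839 + 25)*955)) = 3860776/((864*955)) = 3860776/825120 = 3860776*(1/825120) = 482597/103140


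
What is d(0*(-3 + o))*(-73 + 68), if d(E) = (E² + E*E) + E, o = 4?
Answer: 0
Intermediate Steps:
d(E) = E + 2*E² (d(E) = (E² + E²) + E = 2*E² + E = E + 2*E²)
d(0*(-3 + o))*(-73 + 68) = ((0*(-3 + 4))*(1 + 2*(0*(-3 + 4))))*(-73 + 68) = ((0*1)*(1 + 2*(0*1)))*(-5) = (0*(1 + 2*0))*(-5) = (0*(1 + 0))*(-5) = (0*1)*(-5) = 0*(-5) = 0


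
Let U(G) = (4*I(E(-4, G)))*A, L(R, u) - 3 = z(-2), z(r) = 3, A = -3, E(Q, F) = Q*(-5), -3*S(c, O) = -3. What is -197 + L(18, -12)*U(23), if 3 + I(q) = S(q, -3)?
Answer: -53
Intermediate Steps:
S(c, O) = 1 (S(c, O) = -1/3*(-3) = 1)
E(Q, F) = -5*Q
I(q) = -2 (I(q) = -3 + 1 = -2)
L(R, u) = 6 (L(R, u) = 3 + 3 = 6)
U(G) = 24 (U(G) = (4*(-2))*(-3) = -8*(-3) = 24)
-197 + L(18, -12)*U(23) = -197 + 6*24 = -197 + 144 = -53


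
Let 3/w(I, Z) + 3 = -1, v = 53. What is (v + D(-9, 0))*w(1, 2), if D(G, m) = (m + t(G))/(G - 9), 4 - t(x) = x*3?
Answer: -923/24 ≈ -38.458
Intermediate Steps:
t(x) = 4 - 3*x (t(x) = 4 - x*3 = 4 - 3*x)
D(G, m) = (4 + m - 3*G)/(-9 + G) (D(G, m) = (m + (4 - 3*G))/(G - 9) = (4 + m - 3*G)/(-9 + G))
w(I, Z) = -¾ (w(I, Z) = 3/(-3 - 1) = 3/(-4) = 3*(-¼) = -¾)
(v + D(-9, 0))*w(1, 2) = (53 + (4 + 0 - 3*(-9))/(-9 - 9))*(-¾) = (53 + (4 + 0 + 27)/(-18))*(-¾) = (53 - 1/18*31)*(-¾) = (53 - 31/18)*(-¾) = (923/18)*(-¾) = -923/24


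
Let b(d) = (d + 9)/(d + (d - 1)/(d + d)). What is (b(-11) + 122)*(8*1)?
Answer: 112416/115 ≈ 977.53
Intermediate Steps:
b(d) = (9 + d)/(d + (-1 + d)/(2*d)) (b(d) = (9 + d)/(d + (-1 + d)/((2*d))) = (9 + d)/(d + (-1 + d)*(1/(2*d))) = (9 + d)/(d + (-1 + d)/(2*d)))
(b(-11) + 122)*(8*1) = (2*(-11)*(9 - 11)/(-1 - 11 + 2*(-11)²) + 122)*(8*1) = (2*(-11)*(-2)/(-1 - 11 + 2*121) + 122)*8 = (2*(-11)*(-2)/(-1 - 11 + 242) + 122)*8 = (2*(-11)*(-2)/230 + 122)*8 = (2*(-11)*(1/230)*(-2) + 122)*8 = (22/115 + 122)*8 = (14052/115)*8 = 112416/115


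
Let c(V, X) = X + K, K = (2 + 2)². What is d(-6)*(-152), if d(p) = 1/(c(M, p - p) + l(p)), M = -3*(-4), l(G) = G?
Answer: -76/5 ≈ -15.200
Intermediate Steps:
K = 16 (K = 4² = 16)
M = 12
c(V, X) = 16 + X (c(V, X) = X + 16 = 16 + X)
d(p) = 1/(16 + p) (d(p) = 1/((16 + (p - p)) + p) = 1/((16 + 0) + p) = 1/(16 + p))
d(-6)*(-152) = -152/(16 - 6) = -152/10 = (⅒)*(-152) = -76/5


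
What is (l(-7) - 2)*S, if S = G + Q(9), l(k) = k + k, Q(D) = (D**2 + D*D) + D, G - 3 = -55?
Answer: -1904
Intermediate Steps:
G = -52 (G = 3 - 55 = -52)
Q(D) = D + 2*D**2 (Q(D) = (D**2 + D**2) + D = 2*D**2 + D = D + 2*D**2)
l(k) = 2*k
S = 119 (S = -52 + 9*(1 + 2*9) = -52 + 9*(1 + 18) = -52 + 9*19 = -52 + 171 = 119)
(l(-7) - 2)*S = (2*(-7) - 2)*119 = (-14 - 2)*119 = -16*119 = -1904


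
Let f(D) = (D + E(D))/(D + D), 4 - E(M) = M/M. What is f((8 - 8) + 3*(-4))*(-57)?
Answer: -171/8 ≈ -21.375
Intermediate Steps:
E(M) = 3 (E(M) = 4 - M/M = 4 - 1*1 = 4 - 1 = 3)
f(D) = (3 + D)/(2*D) (f(D) = (D + 3)/(D + D) = (3 + D)/((2*D)) = (3 + D)*(1/(2*D)) = (3 + D)/(2*D))
f((8 - 8) + 3*(-4))*(-57) = ((3 + ((8 - 8) + 3*(-4)))/(2*((8 - 8) + 3*(-4))))*(-57) = ((3 + (0 - 12))/(2*(0 - 12)))*(-57) = ((½)*(3 - 12)/(-12))*(-57) = ((½)*(-1/12)*(-9))*(-57) = (3/8)*(-57) = -171/8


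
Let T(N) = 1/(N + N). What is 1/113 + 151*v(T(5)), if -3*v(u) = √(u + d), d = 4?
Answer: 1/113 - 151*√410/30 ≈ -101.91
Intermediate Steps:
T(N) = 1/(2*N)
v(u) = -√(4 + u)/3 (v(u) = -√(u + 4)/3 = -√(4 + u)/3)
1/113 + 151*v(T(5)) = 1/113 + 151*(-√(4 + (½)/5)/3) = 1/113 + 151*(-√(4 + (½)*(⅕))/3) = 1/113 + 151*(-√(4 + ⅒)/3) = 1/113 + 151*(-√410/30) = 1/113 - 151*√410/30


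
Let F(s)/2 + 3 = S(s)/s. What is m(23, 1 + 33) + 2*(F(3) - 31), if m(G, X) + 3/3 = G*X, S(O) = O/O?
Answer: 2125/3 ≈ 708.33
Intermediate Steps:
S(O) = 1
F(s) = -6 + 2/s (F(s) = -6 + 2*(1/s) = -6 + 2/s)
m(G, X) = -1 + G*X
m(23, 1 + 33) + 2*(F(3) - 31) = (-1 + 23*(1 + 33)) + 2*((-6 + 2/3) - 31) = (-1 + 23*34) + 2*((-6 + 2*(⅓)) - 31) = (-1 + 782) + 2*((-6 + ⅔) - 31) = 781 + 2*(-16/3 - 31) = 781 + 2*(-109/3) = 781 - 218/3 = 2125/3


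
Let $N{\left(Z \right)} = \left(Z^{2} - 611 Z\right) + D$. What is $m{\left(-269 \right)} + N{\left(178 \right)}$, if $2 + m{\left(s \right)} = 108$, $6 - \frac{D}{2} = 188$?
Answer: $-77332$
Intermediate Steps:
$D = -364$ ($D = 12 - 376 = -364$)
$N{\left(Z \right)} = -364 + Z^{2} - 611 Z$ ($N{\left(Z \right)} = \left(Z^{2} - 611 Z\right) - 364 = -364 + Z^{2} - 611 Z$)
$m{\left(s \right)} = 106$ ($m{\left(s \right)} = -2 + 108 = 106$)
$m{\left(-269 \right)} + N{\left(178 \right)} = 106 - \left(109122 - 31684\right) = 106 - 77438 = -77332$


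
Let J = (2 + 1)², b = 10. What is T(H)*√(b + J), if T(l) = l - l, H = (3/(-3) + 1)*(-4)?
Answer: 0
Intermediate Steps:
H = 0 (H = (3*(-⅓) + 1)*(-4) = (-1 + 1)*(-4) = 0*(-4) = 0)
T(l) = 0
J = 9 (J = 3² = 9)
T(H)*√(b + J) = 0*√(10 + 9) = 0*√19 = 0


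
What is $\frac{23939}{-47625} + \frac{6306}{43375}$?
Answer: $- \frac{5904247}{16525875} \approx -0.35727$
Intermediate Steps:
$\frac{23939}{-47625} + \frac{6306}{43375} = 23939 \left(- \frac{1}{47625}\right) + 6306 \cdot \frac{1}{43375} = - \frac{23939}{47625} + \frac{6306}{43375} = - \frac{5904247}{16525875}$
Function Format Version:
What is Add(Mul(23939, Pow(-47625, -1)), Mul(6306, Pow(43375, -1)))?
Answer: Rational(-5904247, 16525875) ≈ -0.35727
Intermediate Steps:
Add(Mul(23939, Pow(-47625, -1)), Mul(6306, Pow(43375, -1))) = Add(Mul(23939, Rational(-1, 47625)), Mul(6306, Rational(1, 43375))) = Add(Rational(-23939, 47625), Rational(6306, 43375)) = Rational(-5904247, 16525875)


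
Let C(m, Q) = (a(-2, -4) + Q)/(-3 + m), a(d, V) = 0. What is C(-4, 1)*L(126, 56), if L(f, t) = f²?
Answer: -2268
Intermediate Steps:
C(m, Q) = Q/(-3 + m) (C(m, Q) = (0 + Q)/(-3 + m) = Q/(-3 + m))
C(-4, 1)*L(126, 56) = (1/(-3 - 4))*126² = (1/(-7))*15876 = (1*(-⅐))*15876 = -⅐*15876 = -2268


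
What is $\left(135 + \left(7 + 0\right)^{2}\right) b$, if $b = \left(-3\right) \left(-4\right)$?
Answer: $2208$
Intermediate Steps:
$b = 12$
$\left(135 + \left(7 + 0\right)^{2}\right) b = \left(135 + \left(7 + 0\right)^{2}\right) 12 = \left(135 + 7^{2}\right) 12 = \left(135 + 49\right) 12 = 184 \cdot 12 = 2208$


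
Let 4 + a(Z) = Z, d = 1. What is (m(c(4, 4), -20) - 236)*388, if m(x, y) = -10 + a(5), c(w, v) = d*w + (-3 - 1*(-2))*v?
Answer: -95060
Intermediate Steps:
a(Z) = -4 + Z
c(w, v) = w - v (c(w, v) = 1*w + (-3 - 1*(-2))*v = w + (-3 + 2)*v = w - v)
m(x, y) = -9 (m(x, y) = -10 + (-4 + 5) = -10 + 1 = -9)
(m(c(4, 4), -20) - 236)*388 = (-9 - 236)*388 = -245*388 = -95060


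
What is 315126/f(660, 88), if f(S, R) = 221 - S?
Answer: -315126/439 ≈ -717.83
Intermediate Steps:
315126/f(660, 88) = 315126/(221 - 1*660) = 315126/(221 - 660) = 315126/(-439) = 315126*(-1/439) = -315126/439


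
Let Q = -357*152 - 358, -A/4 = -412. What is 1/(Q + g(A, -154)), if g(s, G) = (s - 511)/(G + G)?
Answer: -308/16824713 ≈ -1.8306e-5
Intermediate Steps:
A = 1648 (A = -4*(-412) = 1648)
g(s, G) = (-511 + s)/(2*G) (g(s, G) = (-511 + s)/((2*G)) = (-511 + s)*(1/(2*G)) = (-511 + s)/(2*G))
Q = -54622 (Q = -54264 - 358 = -54622)
1/(Q + g(A, -154)) = 1/(-54622 + (½)*(-511 + 1648)/(-154)) = 1/(-54622 + (½)*(-1/154)*1137) = 1/(-54622 - 1137/308) = 1/(-16824713/308) = -308/16824713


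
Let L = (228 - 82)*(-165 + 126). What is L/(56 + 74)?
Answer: -219/5 ≈ -43.800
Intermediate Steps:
L = -5694 (L = 146*(-39) = -5694)
L/(56 + 74) = -5694/(56 + 74) = -5694/130 = -5694*1/130 = -219/5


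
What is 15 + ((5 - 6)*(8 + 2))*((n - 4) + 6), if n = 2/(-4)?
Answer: 0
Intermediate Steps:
n = -½ (n = 2*(-¼) = -½ ≈ -0.50000)
15 + ((5 - 6)*(8 + 2))*((n - 4) + 6) = 15 + ((5 - 6)*(8 + 2))*((-½ - 4) + 6) = 15 + (-1*10)*(-9/2 + 6) = 15 - 10*3/2 = 15 - 15 = 0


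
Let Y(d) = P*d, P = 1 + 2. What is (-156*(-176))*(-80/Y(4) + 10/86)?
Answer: -7733440/43 ≈ -1.7985e+5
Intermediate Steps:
P = 3
Y(d) = 3*d
(-156*(-176))*(-80/Y(4) + 10/86) = (-156*(-176))*(-80/(3*4) + 10/86) = 27456*(-80/12 + 10*(1/86)) = 27456*(-80*1/12 + 5/43) = 27456*(-20/3 + 5/43) = 27456*(-845/129) = -7733440/43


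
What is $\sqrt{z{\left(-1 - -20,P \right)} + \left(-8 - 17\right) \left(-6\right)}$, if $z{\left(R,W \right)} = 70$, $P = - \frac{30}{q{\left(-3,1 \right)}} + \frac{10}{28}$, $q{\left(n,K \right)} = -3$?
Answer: $2 \sqrt{55} \approx 14.832$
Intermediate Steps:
$P = \frac{145}{14}$ ($P = - \frac{30}{-3} + \frac{10}{28} = \left(-30\right) \left(- \frac{1}{3}\right) + 10 \cdot \frac{1}{28} = 10 + \frac{5}{14} = \frac{145}{14} \approx 10.357$)
$\sqrt{z{\left(-1 - -20,P \right)} + \left(-8 - 17\right) \left(-6\right)} = \sqrt{70 + \left(-8 - 17\right) \left(-6\right)} = \sqrt{70 - -150} = \sqrt{70 + 150} = \sqrt{220} = 2 \sqrt{55}$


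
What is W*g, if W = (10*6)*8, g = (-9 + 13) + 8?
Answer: 5760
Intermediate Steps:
g = 12 (g = 4 + 8 = 12)
W = 480 (W = 60*8 = 480)
W*g = 480*12 = 5760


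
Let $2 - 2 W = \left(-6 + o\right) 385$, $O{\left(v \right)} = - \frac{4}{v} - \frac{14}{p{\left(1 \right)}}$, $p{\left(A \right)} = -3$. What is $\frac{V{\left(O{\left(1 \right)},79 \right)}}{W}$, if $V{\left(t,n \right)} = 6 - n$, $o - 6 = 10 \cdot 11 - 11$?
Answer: $\frac{146}{38113} \approx 0.0038307$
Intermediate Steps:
$o = 105$ ($o = 6 + \left(10 \cdot 11 - 11\right) = 6 + \left(110 - 11\right) = 6 + 99 = 105$)
$O{\left(v \right)} = \frac{14}{3} - \frac{4}{v}$ ($O{\left(v \right)} = - \frac{4}{v} - \frac{14}{-3} = - \frac{4}{v} - - \frac{14}{3} = - \frac{4}{v} + \frac{14}{3} = \frac{14}{3} - \frac{4}{v}$)
$W = - \frac{38113}{2}$ ($W = 1 - \frac{\left(-6 + 105\right) 385}{2} = 1 - \frac{99 \cdot 385}{2} = 1 - \frac{38115}{2} = - \frac{38113}{2} \approx -19057.0$)
$\frac{V{\left(O{\left(1 \right)},79 \right)}}{W} = \frac{6 - 79}{- \frac{38113}{2}} = \left(6 - 79\right) \left(- \frac{2}{38113}\right) = \left(-73\right) \left(- \frac{2}{38113}\right) = \frac{146}{38113}$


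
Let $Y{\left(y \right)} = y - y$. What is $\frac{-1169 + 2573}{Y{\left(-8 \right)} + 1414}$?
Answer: $\frac{702}{707} \approx 0.99293$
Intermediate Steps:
$Y{\left(y \right)} = 0$
$\frac{-1169 + 2573}{Y{\left(-8 \right)} + 1414} = \frac{-1169 + 2573}{0 + 1414} = \frac{1404}{1414} = 1404 \cdot \frac{1}{1414} = \frac{702}{707}$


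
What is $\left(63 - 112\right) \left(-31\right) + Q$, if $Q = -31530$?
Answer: $-30011$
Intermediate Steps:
$\left(63 - 112\right) \left(-31\right) + Q = \left(63 - 112\right) \left(-31\right) - 31530 = \left(-49\right) \left(-31\right) - 31530 = 1519 - 31530 = -30011$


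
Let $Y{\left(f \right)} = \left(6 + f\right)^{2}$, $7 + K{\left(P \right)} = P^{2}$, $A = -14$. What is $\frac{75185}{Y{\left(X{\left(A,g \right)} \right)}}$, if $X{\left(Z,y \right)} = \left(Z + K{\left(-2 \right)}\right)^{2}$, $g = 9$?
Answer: $\frac{15037}{17405} \approx 0.86395$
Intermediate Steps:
$K{\left(P \right)} = -7 + P^{2}$
$X{\left(Z,y \right)} = \left(-3 + Z\right)^{2}$ ($X{\left(Z,y \right)} = \left(Z - \left(7 - \left(-2\right)^{2}\right)\right)^{2} = \left(Z + \left(-7 + 4\right)\right)^{2} = \left(Z - 3\right)^{2} = \left(-3 + Z\right)^{2}$)
$\frac{75185}{Y{\left(X{\left(A,g \right)} \right)}} = \frac{75185}{\left(6 + \left(-3 - 14\right)^{2}\right)^{2}} = \frac{75185}{\left(6 + \left(-17\right)^{2}\right)^{2}} = \frac{75185}{\left(6 + 289\right)^{2}} = \frac{75185}{295^{2}} = \frac{75185}{87025} = 75185 \cdot \frac{1}{87025} = \frac{15037}{17405}$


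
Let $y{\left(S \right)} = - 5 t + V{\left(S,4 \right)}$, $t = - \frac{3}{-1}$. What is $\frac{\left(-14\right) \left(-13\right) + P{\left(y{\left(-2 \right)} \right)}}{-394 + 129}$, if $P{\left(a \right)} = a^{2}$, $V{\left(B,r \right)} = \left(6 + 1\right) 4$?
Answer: $- \frac{351}{265} \approx -1.3245$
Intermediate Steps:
$V{\left(B,r \right)} = 28$ ($V{\left(B,r \right)} = 7 \cdot 4 = 28$)
$t = 3$ ($t = \left(-3\right) \left(-1\right) = 3$)
$y{\left(S \right)} = 13$ ($y{\left(S \right)} = \left(-5\right) 3 + 28 = -15 + 28 = 13$)
$\frac{\left(-14\right) \left(-13\right) + P{\left(y{\left(-2 \right)} \right)}}{-394 + 129} = \frac{\left(-14\right) \left(-13\right) + 13^{2}}{-394 + 129} = \frac{182 + 169}{-265} = 351 \left(- \frac{1}{265}\right) = - \frac{351}{265}$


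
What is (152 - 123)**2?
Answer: 841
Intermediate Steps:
(152 - 123)**2 = 29**2 = 841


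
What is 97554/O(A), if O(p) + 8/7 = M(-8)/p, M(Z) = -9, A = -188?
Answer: -128381064/1441 ≈ -89092.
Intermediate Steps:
O(p) = -8/7 - 9/p
97554/O(A) = 97554/(-8/7 - 9/(-188)) = 97554/(-8/7 - 9*(-1/188)) = 97554/(-8/7 + 9/188) = 97554/(-1441/1316) = 97554*(-1316/1441) = -128381064/1441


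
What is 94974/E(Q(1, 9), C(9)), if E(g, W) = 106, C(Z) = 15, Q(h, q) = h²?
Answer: 47487/53 ≈ 895.98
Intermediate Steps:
94974/E(Q(1, 9), C(9)) = 94974/106 = 94974*(1/106) = 47487/53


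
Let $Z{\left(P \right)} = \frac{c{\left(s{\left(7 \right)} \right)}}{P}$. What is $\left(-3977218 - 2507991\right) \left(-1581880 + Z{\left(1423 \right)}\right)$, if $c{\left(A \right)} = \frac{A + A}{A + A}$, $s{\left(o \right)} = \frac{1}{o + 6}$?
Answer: $\frac{14598304287099951}{1423} \approx 1.0259 \cdot 10^{13}$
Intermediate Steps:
$s{\left(o \right)} = \frac{1}{6 + o}$
$c{\left(A \right)} = 1$ ($c{\left(A \right)} = \frac{2 A}{2 A} = 2 A \frac{1}{2 A} = 1$)
$Z{\left(P \right)} = \frac{1}{P}$ ($Z{\left(P \right)} = 1 \frac{1}{P} = \frac{1}{P}$)
$\left(-3977218 - 2507991\right) \left(-1581880 + Z{\left(1423 \right)}\right) = \left(-3977218 - 2507991\right) \left(-1581880 + \frac{1}{1423}\right) = - 6485209 \left(-1581880 + \frac{1}{1423}\right) = \left(-6485209\right) \left(- \frac{2251015239}{1423}\right) = \frac{14598304287099951}{1423}$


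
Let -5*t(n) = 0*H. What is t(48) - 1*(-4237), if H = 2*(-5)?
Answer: 4237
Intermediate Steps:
H = -10
t(n) = 0 (t(n) = -0*(-10) = -⅕*0 = 0)
t(48) - 1*(-4237) = 0 - 1*(-4237) = 0 + 4237 = 4237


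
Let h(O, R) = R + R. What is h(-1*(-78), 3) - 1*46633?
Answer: -46627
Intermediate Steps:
h(O, R) = 2*R
h(-1*(-78), 3) - 1*46633 = 2*3 - 1*46633 = 6 - 46633 = -46627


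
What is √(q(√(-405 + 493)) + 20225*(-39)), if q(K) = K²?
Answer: I*√788687 ≈ 888.08*I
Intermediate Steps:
√(q(√(-405 + 493)) + 20225*(-39)) = √((√(-405 + 493))² + 20225*(-39)) = √((√88)² - 788775) = √((2*√22)² - 788775) = √(88 - 788775) = √(-788687) = I*√788687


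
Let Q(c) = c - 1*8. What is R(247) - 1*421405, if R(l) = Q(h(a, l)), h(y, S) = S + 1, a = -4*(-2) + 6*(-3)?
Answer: -421165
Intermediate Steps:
a = -10 (a = 8 - 18 = -10)
h(y, S) = 1 + S
Q(c) = -8 + c (Q(c) = c - 8 = -8 + c)
R(l) = -7 + l (R(l) = -8 + (1 + l) = -7 + l)
R(247) - 1*421405 = (-7 + 247) - 1*421405 = 240 - 421405 = -421165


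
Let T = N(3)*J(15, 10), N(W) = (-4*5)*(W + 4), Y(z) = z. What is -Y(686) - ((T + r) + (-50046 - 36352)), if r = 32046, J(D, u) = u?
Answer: 55066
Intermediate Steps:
N(W) = -80 - 20*W (N(W) = -20*(4 + W) = -80 - 20*W)
T = -1400 (T = (-80 - 20*3)*10 = (-80 - 60)*10 = -140*10 = -1400)
-Y(686) - ((T + r) + (-50046 - 36352)) = -1*686 - ((-1400 + 32046) + (-50046 - 36352)) = -686 - (30646 - 86398) = -686 - 1*(-55752) = -686 + 55752 = 55066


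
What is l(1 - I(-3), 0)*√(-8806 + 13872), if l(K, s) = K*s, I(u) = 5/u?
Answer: 0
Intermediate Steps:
l(1 - I(-3), 0)*√(-8806 + 13872) = ((1 - 5/(-3))*0)*√(-8806 + 13872) = ((1 - 5*(-⅓))*0)*√5066 = ((1 - (-5)/3)*0)*√5066 = ((1 - 1*(-5/3))*0)*√5066 = ((1 + 5/3)*0)*√5066 = ((8/3)*0)*√5066 = 0*√5066 = 0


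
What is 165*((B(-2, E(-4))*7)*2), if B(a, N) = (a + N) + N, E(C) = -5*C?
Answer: 87780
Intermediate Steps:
B(a, N) = a + 2*N (B(a, N) = (N + a) + N = a + 2*N)
165*((B(-2, E(-4))*7)*2) = 165*(((-2 + 2*(-5*(-4)))*7)*2) = 165*(((-2 + 2*20)*7)*2) = 165*(((-2 + 40)*7)*2) = 165*((38*7)*2) = 165*(266*2) = 165*532 = 87780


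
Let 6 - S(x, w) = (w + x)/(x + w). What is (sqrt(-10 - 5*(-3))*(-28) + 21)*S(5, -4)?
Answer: 105 - 140*sqrt(5) ≈ -208.05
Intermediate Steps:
S(x, w) = 5 (S(x, w) = 6 - (w + x)/(x + w) = 6 - (w + x)/(w + x) = 6 - 1*1 = 6 - 1 = 5)
(sqrt(-10 - 5*(-3))*(-28) + 21)*S(5, -4) = (sqrt(-10 - 5*(-3))*(-28) + 21)*5 = (sqrt(-10 + 15)*(-28) + 21)*5 = (sqrt(5)*(-28) + 21)*5 = (-28*sqrt(5) + 21)*5 = (21 - 28*sqrt(5))*5 = 105 - 140*sqrt(5)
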